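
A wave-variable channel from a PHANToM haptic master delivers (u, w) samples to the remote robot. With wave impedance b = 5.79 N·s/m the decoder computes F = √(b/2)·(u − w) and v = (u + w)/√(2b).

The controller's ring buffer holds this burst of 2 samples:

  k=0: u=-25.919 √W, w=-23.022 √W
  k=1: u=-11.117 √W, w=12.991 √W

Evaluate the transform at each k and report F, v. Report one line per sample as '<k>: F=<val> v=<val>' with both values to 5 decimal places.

k=0: u−w=-2.89700, u+w=-48.94100; √(b/2)=1.70147, √(2b)=3.40294; F=1.70147×(-2.897)=-4.92916, v=-48.94100/3.40294=-14.38198
k=1: u−w=-24.10800, u+w=1.87400; √(b/2)=1.70147, √(2b)=3.40294; F=1.70147×(-24.108)=-41.01904, v=1.87400/3.40294=0.55070

0: F=-4.92916 v=-14.38198
1: F=-41.01904 v=0.55070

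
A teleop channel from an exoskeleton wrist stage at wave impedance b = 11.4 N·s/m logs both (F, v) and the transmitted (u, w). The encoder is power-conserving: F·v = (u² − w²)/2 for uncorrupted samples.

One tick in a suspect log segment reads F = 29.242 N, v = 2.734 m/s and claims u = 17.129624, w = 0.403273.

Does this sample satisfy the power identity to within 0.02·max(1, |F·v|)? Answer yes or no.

F·v = 29.242×2.734 = 79.947628 W.
(u² − w²)/2 = (293.424018 − 0.162629)/2 = 146.630695 W.
|Δ| = 66.683067;  2% of max(1, |F·v|) = 1.598953.

no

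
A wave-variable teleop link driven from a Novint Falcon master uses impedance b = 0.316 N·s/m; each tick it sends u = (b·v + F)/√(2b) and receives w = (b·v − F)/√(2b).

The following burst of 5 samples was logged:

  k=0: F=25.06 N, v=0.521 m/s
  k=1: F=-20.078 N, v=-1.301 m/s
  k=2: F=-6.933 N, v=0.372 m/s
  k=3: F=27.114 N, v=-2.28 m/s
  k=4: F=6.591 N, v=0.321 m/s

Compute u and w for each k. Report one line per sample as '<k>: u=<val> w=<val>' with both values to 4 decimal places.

k=0: b·v=0.316×0.521=0.1646; √(2b)=0.7950; u=(0.1646+25.06)/0.7950=31.7297, w=(0.1646−25.06)/0.7950=-31.3155
k=1: b·v=0.316×(-1.301)=-0.4111; √(2b)=0.7950; u=(-0.4111+(-20.078))/0.7950=-25.7730, w=(-0.4111−(-20.078))/0.7950=24.7387
k=2: b·v=0.316×0.372=0.1176; √(2b)=0.7950; u=(0.1176+(-6.933))/0.7950=-8.5731, w=(0.1176−(-6.933))/0.7950=8.8688
k=3: b·v=0.316×(-2.28)=-0.7205; √(2b)=0.7950; u=(-0.7205+27.114)/0.7950=33.2001, w=(-0.7205−27.114)/0.7950=-35.0126
k=4: b·v=0.316×0.321=0.1014; √(2b)=0.7950; u=(0.1014+6.591)/0.7950=8.4183, w=(0.1014−6.591)/0.7950=-8.1631

0: u=31.7297 w=-31.3155
1: u=-25.7730 w=24.7387
2: u=-8.5731 w=8.8688
3: u=33.2001 w=-35.0126
4: u=8.4183 w=-8.1631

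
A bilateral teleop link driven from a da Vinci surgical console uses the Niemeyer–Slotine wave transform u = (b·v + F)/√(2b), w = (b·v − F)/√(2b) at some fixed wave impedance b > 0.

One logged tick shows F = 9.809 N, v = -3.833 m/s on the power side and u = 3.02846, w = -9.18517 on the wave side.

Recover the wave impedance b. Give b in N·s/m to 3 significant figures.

u + w = -6.1567;  u + w = √(2b)·v, so √(2b) = -6.1567/(-3.833) = 1.6062.
b = (√(2b))²/2 = 2.5800/2 = 1.2900.
(Check via u − w = 2F/√(2b): u − w = 12.2136, 2F/√(2b) = 12.2136.)

b = 1.29 N·s/m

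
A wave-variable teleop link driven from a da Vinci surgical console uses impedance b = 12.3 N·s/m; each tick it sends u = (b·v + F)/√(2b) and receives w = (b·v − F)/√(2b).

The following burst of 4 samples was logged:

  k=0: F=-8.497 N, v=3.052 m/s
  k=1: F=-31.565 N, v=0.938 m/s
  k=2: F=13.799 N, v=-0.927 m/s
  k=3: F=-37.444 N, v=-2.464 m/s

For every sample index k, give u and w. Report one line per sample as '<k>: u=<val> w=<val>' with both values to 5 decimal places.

0: u=5.85555 w=9.28187
1: u=-4.03795 w=8.69028
2: u=0.48326 w=-5.08103
3: u=-13.65996 w=1.43892

k=0: b·v=12.3×3.052=37.53960; √(2b)=4.95984; u=(37.53960+(-8.497))/4.95984=5.85555, w=(37.53960−(-8.497))/4.95984=9.28187
k=1: b·v=12.3×0.938=11.53740; √(2b)=4.95984; u=(11.53740+(-31.565))/4.95984=-4.03795, w=(11.53740−(-31.565))/4.95984=8.69028
k=2: b·v=12.3×(-0.927)=-11.40210; √(2b)=4.95984; u=(-11.40210+13.799)/4.95984=0.48326, w=(-11.40210−13.799)/4.95984=-5.08103
k=3: b·v=12.3×(-2.464)=-30.30720; √(2b)=4.95984; u=(-30.30720+(-37.444))/4.95984=-13.65996, w=(-30.30720−(-37.444))/4.95984=1.43892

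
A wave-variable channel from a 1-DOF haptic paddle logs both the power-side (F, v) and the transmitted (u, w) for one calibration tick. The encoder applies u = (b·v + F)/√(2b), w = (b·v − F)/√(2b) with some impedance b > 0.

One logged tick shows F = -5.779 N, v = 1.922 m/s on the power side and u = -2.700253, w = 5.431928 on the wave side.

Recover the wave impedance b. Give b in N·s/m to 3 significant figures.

b = 1.01 N·s/m

u + w = 2.731675;  u + w = √(2b)·v, so √(2b) = 2.731675/1.922 = 1.421267.
b = (√(2b))²/2 = 2.020000/2 = 1.010000.
(Check via u − w = 2F/√(2b): u − w = -8.132181, 2F/√(2b) = -8.132181.)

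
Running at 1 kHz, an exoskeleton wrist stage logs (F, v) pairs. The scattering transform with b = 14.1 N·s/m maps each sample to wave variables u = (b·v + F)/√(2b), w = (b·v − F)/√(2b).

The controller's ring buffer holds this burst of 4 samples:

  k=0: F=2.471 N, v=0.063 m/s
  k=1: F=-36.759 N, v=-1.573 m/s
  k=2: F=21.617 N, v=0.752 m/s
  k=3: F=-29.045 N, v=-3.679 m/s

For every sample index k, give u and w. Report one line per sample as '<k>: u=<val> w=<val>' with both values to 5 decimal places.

k=0: b·v=14.1×0.063=0.88830; √(2b)=5.31037; u=(0.88830+2.471)/5.31037=0.63259, w=(0.88830−2.471)/5.31037=-0.29804
k=1: b·v=14.1×(-1.573)=-22.17930; √(2b)=5.31037; u=(-22.17930+(-36.759))/5.31037=-11.09872, w=(-22.17930−(-36.759))/5.31037=2.74552
k=2: b·v=14.1×0.752=10.60320; √(2b)=5.31037; u=(10.60320+21.617)/5.31037=6.06741, w=(10.60320−21.617)/5.31037=-2.07402
k=3: b·v=14.1×(-3.679)=-51.87390; √(2b)=5.31037; u=(-51.87390+(-29.045))/5.31037=-15.23791, w=(-51.87390−(-29.045))/5.31037=-4.29893

0: u=0.63259 w=-0.29804
1: u=-11.09872 w=2.74552
2: u=6.06741 w=-2.07402
3: u=-15.23791 w=-4.29893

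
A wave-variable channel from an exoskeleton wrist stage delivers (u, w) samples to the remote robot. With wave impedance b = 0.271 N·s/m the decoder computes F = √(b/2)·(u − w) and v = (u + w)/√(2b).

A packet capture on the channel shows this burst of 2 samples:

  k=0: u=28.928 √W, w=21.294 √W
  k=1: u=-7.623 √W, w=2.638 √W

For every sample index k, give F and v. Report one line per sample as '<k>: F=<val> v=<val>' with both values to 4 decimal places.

0: F=2.8101 v=68.2173
1: F=-3.7771 v=-6.7712

k=0: u−w=7.6340, u+w=50.2220; √(b/2)=0.3681, √(2b)=0.7362; F=0.3681×7.634=2.8101, v=50.2220/0.7362=68.2173
k=1: u−w=-10.2610, u+w=-4.9850; √(b/2)=0.3681, √(2b)=0.7362; F=0.3681×(-10.261)=-3.7771, v=-4.9850/0.7362=-6.7712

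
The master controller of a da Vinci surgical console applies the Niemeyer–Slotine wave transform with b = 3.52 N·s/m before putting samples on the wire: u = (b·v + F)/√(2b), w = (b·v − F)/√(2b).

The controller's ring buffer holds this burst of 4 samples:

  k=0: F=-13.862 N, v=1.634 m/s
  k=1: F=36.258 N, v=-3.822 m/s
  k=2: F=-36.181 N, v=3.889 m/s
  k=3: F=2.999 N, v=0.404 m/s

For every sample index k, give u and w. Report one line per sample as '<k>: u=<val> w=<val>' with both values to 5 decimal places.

k=0: b·v=3.52×1.634=5.75168; √(2b)=2.65330; u=(5.75168+(-13.862))/2.65330=-3.05669, w=(5.75168−(-13.862))/2.65330=7.39218
k=1: b·v=3.52×(-3.822)=-13.45344; √(2b)=2.65330; u=(-13.45344+36.258)/2.65330=8.59479, w=(-13.45344−36.258)/2.65330=-18.73570
k=2: b·v=3.52×3.889=13.68928; √(2b)=2.65330; u=(13.68928+(-36.181))/2.65330=-8.47689, w=(13.68928−(-36.181))/2.65330=18.79557
k=3: b·v=3.52×0.404=1.42208; √(2b)=2.65330; u=(1.42208+2.999)/2.65330=1.66626, w=(1.42208−2.999)/2.65330=-0.59432

0: u=-3.05669 w=7.39218
1: u=8.59479 w=-18.73570
2: u=-8.47689 w=18.79557
3: u=1.66626 w=-0.59432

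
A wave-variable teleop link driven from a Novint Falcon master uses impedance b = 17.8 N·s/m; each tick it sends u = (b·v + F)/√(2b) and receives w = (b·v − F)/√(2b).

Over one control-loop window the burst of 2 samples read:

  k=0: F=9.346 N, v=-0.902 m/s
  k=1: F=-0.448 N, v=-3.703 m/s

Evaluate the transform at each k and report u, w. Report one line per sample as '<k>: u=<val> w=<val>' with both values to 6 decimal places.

k=0: b·v=17.8×(-0.902)=-16.055600; √(2b)=5.966574; u=(-16.055600+9.346)/5.966574=-1.124532, w=(-16.055600−9.346)/5.966574=-4.257318
k=1: b·v=17.8×(-3.703)=-65.913400; √(2b)=5.966574; u=(-65.913400+(-0.448))/5.966574=-11.122196, w=(-65.913400−(-0.448))/5.966574=-10.972026

0: u=-1.124532 w=-4.257318
1: u=-11.122196 w=-10.972026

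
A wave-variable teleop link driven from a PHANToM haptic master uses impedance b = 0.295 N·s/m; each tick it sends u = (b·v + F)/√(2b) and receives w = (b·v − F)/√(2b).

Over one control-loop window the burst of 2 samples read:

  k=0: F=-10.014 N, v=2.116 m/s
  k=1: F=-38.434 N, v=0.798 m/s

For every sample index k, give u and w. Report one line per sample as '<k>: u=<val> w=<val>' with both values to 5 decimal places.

k=0: b·v=0.295×2.116=0.62422; √(2b)=0.76811; u=(0.62422+(-10.014))/0.76811=-12.22445, w=(0.62422−(-10.014))/0.76811=13.84978
k=1: b·v=0.295×0.798=0.23541; √(2b)=0.76811; u=(0.23541+(-38.434))/0.76811=-49.73033, w=(0.23541−(-38.434))/0.76811=50.34328

0: u=-12.22445 w=13.84978
1: u=-49.73033 w=50.34328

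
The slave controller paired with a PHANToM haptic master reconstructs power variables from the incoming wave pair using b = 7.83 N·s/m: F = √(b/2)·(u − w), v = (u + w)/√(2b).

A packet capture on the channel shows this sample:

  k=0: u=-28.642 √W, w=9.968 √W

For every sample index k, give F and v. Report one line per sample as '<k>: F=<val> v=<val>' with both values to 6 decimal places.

k=0: u−w=-38.610000, u+w=-18.674000; √(b/2)=1.978636, √(2b)=3.957272; F=1.978636×(-38.61)=-76.395132, v=-18.674000/3.957272=-4.718908

0: F=-76.395132 v=-4.718908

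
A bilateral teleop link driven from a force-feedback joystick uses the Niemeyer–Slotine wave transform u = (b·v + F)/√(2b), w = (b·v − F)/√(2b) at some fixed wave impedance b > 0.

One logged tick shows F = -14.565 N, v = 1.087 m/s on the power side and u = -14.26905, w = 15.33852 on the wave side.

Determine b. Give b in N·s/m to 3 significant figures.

u + w = 1.06947;  u + w = √(2b)·v, so √(2b) = 1.06947/1.087 = 0.98387.
b = (√(2b))²/2 = 0.96801/2 = 0.48400.
(Check via u − w = 2F/√(2b): u − w = -29.60757, 2F/√(2b) = -29.60748.)

b = 0.484 N·s/m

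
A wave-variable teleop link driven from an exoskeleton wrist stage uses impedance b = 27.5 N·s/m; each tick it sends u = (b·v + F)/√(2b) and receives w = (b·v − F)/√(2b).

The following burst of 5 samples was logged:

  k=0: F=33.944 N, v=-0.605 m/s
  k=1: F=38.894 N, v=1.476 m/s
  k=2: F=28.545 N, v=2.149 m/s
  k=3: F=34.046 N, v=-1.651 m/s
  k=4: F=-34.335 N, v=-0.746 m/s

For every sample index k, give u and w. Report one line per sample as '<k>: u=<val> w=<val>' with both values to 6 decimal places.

0: u=2.333608 w=-6.820408
1: u=10.717620 w=0.228689
2: u=11.817712 w=4.119698
3: u=-1.531310 w=-10.712834
4: u=-7.395972 w=1.863488

k=0: b·v=27.5×(-0.605)=-16.637500; √(2b)=7.416198; u=(-16.637500+33.944)/7.416198=2.333608, w=(-16.637500−33.944)/7.416198=-6.820408
k=1: b·v=27.5×1.476=40.590000; √(2b)=7.416198; u=(40.590000+38.894)/7.416198=10.717620, w=(40.590000−38.894)/7.416198=0.228689
k=2: b·v=27.5×2.149=59.097500; √(2b)=7.416198; u=(59.097500+28.545)/7.416198=11.817712, w=(59.097500−28.545)/7.416198=4.119698
k=3: b·v=27.5×(-1.651)=-45.402500; √(2b)=7.416198; u=(-45.402500+34.046)/7.416198=-1.531310, w=(-45.402500−34.046)/7.416198=-10.712834
k=4: b·v=27.5×(-0.746)=-20.515000; √(2b)=7.416198; u=(-20.515000+(-34.335))/7.416198=-7.395972, w=(-20.515000−(-34.335))/7.416198=1.863488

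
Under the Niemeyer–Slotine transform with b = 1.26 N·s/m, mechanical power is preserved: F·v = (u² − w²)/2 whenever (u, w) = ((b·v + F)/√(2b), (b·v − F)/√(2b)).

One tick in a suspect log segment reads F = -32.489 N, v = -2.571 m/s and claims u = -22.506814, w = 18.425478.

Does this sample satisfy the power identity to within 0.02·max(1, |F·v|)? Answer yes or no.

F·v = (-32.489)×(-2.571) = 83.529219 W.
(u² − w²)/2 = (506.556676 − 339.498240)/2 = 83.529218 W.
|Δ| = 0.000001;  2% of max(1, |F·v|) = 1.670584.

yes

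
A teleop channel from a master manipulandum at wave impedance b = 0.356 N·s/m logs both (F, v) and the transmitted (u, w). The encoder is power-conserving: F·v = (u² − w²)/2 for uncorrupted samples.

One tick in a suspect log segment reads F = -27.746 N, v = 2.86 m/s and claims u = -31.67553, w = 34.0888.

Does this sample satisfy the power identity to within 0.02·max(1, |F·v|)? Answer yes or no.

yes

F·v = (-27.746)×2.86 = -79.35356 W.
(u² − w²)/2 = (1003.33920 − 1162.04629)/2 = -79.35354 W.
|Δ| = 0.00002;  2% of max(1, |F·v|) = 1.58707.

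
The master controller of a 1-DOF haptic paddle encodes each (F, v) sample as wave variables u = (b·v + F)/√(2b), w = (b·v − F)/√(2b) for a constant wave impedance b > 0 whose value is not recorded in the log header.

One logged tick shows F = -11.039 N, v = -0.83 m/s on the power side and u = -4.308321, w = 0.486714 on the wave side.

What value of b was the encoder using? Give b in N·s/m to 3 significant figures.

b = 10.6 N·s/m

u + w = -3.821607;  u + w = √(2b)·v, so √(2b) = -3.821607/(-0.83) = 4.604346.
b = (√(2b))²/2 = 21.200000/2 = 10.600000.
(Check via u − w = 2F/√(2b): u − w = -4.795035, 2F/√(2b) = -4.795035.)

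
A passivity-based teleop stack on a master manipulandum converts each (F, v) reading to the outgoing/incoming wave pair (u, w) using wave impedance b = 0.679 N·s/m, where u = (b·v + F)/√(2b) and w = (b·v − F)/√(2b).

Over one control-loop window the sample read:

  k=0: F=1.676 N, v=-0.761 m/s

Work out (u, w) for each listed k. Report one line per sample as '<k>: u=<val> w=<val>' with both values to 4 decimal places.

k=0: b·v=0.679×(-0.761)=-0.5167; √(2b)=1.1653; u=(-0.5167+1.676)/1.1653=0.9948, w=(-0.5167−1.676)/1.1653=-1.8816

0: u=0.9948 w=-1.8816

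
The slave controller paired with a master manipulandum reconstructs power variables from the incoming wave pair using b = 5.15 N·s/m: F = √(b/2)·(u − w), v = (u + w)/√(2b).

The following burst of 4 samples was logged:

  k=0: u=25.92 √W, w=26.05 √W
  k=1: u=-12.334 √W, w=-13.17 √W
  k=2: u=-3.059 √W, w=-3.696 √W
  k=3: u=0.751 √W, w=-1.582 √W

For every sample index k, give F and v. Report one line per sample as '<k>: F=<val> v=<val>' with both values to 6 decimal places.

k=0: u−w=-0.130000, u+w=51.970000; √(b/2)=1.604681, √(2b)=3.209361; F=1.604681×(-0.13)=-0.208608, v=51.970000/3.209361=16.193253
k=1: u−w=0.836000, u+w=-25.504000; √(b/2)=1.604681, √(2b)=3.209361; F=1.604681×0.836=1.341513, v=-25.504000/3.209361=-7.946753
k=2: u−w=0.637000, u+w=-6.755000; √(b/2)=1.604681, √(2b)=3.209361; F=1.604681×0.637=1.022182, v=-6.755000/3.209361=-2.104780
k=3: u−w=2.333000, u+w=-0.831000; √(b/2)=1.604681, √(2b)=3.209361; F=1.604681×2.333=3.743720, v=-0.831000/3.209361=-0.258930

0: F=-0.208608 v=16.193253
1: F=1.341513 v=-7.946753
2: F=1.022182 v=-2.104780
3: F=3.743720 v=-0.258930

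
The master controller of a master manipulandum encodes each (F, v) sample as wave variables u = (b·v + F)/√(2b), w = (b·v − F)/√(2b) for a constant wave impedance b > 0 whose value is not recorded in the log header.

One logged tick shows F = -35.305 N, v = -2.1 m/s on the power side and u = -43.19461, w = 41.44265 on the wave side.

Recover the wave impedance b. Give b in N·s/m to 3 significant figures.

u + w = -1.7520;  u + w = √(2b)·v, so √(2b) = -1.7520/(-2.1) = 0.8343.
b = (√(2b))²/2 = 0.6960/2 = 0.3480.
(Check via u − w = 2F/√(2b): u − w = -84.6373, 2F/√(2b) = -84.6372.)

b = 0.348 N·s/m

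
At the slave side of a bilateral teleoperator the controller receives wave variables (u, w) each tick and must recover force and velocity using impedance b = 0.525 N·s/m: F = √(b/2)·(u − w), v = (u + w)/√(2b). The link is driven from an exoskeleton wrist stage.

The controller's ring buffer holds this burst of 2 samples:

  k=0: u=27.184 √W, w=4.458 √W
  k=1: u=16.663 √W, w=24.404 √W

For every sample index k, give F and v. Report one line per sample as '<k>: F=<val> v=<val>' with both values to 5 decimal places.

0: F=11.64361 v=30.87943
1: F=-3.96608 v=40.07729

k=0: u−w=22.72600, u+w=31.64200; √(b/2)=0.51235, √(2b)=1.02470; F=0.51235×22.726=11.64361, v=31.64200/1.02470=30.87943
k=1: u−w=-7.74100, u+w=41.06700; √(b/2)=0.51235, √(2b)=1.02470; F=0.51235×(-7.741)=-3.96608, v=41.06700/1.02470=40.07729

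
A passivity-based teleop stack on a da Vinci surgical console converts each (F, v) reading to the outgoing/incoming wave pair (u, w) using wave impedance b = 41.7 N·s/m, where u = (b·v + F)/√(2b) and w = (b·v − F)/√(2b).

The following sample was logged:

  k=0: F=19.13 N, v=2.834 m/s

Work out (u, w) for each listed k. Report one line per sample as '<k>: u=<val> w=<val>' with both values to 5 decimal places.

k=0: b·v=41.7×2.834=118.17780; √(2b)=9.13236; u=(118.17780+19.13)/9.13236=15.03530, w=(118.17780−19.13)/9.13236=10.84581

0: u=15.03530 w=10.84581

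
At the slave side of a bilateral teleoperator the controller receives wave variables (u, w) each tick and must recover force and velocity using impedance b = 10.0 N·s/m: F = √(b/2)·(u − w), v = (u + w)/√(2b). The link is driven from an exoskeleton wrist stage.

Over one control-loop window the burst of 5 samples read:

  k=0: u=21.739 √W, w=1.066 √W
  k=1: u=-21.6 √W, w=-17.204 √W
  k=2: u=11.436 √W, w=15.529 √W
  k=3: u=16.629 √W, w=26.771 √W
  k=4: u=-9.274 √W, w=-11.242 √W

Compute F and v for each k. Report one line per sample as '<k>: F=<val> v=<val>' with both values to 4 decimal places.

0: F=46.2262 v=5.0994
1: F=-9.8298 v=-8.6768
2: F=-9.1522 v=6.0296
3: F=-22.6782 v=9.7045
4: F=4.4006 v=-4.5875

k=0: u−w=20.6730, u+w=22.8050; √(b/2)=2.2361, √(2b)=4.4721; F=2.2361×20.673=46.2262, v=22.8050/4.4721=5.0994
k=1: u−w=-4.3960, u+w=-38.8040; √(b/2)=2.2361, √(2b)=4.4721; F=2.2361×(-4.396)=-9.8298, v=-38.8040/4.4721=-8.6768
k=2: u−w=-4.0930, u+w=26.9650; √(b/2)=2.2361, √(2b)=4.4721; F=2.2361×(-4.093)=-9.1522, v=26.9650/4.4721=6.0296
k=3: u−w=-10.1420, u+w=43.4000; √(b/2)=2.2361, √(2b)=4.4721; F=2.2361×(-10.142)=-22.6782, v=43.4000/4.4721=9.7045
k=4: u−w=1.9680, u+w=-20.5160; √(b/2)=2.2361, √(2b)=4.4721; F=2.2361×1.968=4.4006, v=-20.5160/4.4721=-4.5875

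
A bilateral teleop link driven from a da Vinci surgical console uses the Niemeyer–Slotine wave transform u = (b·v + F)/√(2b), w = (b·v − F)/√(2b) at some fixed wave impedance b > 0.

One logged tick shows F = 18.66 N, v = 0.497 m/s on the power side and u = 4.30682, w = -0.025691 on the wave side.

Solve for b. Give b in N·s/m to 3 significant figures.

u + w = 4.281129;  u + w = √(2b)·v, so √(2b) = 4.281129/0.497 = 8.613942.
b = (√(2b))²/2 = 74.199991/2 = 37.099995.
(Check via u − w = 2F/√(2b): u − w = 4.332511, 2F/√(2b) = 4.332511.)

b = 37.1 N·s/m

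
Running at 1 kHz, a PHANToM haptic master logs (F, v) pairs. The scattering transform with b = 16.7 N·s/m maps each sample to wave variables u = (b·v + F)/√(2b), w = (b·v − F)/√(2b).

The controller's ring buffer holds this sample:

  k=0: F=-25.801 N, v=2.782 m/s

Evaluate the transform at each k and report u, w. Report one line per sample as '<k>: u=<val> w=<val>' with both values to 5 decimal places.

0: u=3.57457 w=12.50337

k=0: b·v=16.7×2.782=46.45940; √(2b)=5.77927; u=(46.45940+(-25.801))/5.77927=3.57457, w=(46.45940−(-25.801))/5.77927=12.50337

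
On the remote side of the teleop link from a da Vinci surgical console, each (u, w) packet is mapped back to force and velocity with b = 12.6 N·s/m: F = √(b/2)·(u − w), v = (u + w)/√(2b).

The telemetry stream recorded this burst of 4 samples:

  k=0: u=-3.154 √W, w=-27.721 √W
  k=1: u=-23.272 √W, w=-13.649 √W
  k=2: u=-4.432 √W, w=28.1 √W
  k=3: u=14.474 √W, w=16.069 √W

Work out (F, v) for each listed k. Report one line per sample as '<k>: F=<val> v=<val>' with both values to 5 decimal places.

k=0: u−w=24.56700, u+w=-30.87500; √(b/2)=2.50998, √(2b)=5.01996; F=2.50998×24.567=61.66268, v=-30.87500/5.01996=-6.15045
k=1: u−w=-9.62300, u+w=-36.92100; √(b/2)=2.50998, √(2b)=5.01996; F=2.50998×(-9.623)=-24.15354, v=-36.92100/5.01996=-7.35484
k=2: u−w=-32.53200, u+w=23.66800; √(b/2)=2.50998, √(2b)=5.01996; F=2.50998×(-32.532)=-81.65467, v=23.66800/5.01996=4.71478
k=3: u−w=-1.59500, u+w=30.54300; √(b/2)=2.50998, √(2b)=5.01996; F=2.50998×(-1.595)=-4.00342, v=30.54300/5.01996=6.08431

0: F=61.66268 v=-6.15045
1: F=-24.15354 v=-7.35484
2: F=-81.65467 v=4.71478
3: F=-4.00342 v=6.08431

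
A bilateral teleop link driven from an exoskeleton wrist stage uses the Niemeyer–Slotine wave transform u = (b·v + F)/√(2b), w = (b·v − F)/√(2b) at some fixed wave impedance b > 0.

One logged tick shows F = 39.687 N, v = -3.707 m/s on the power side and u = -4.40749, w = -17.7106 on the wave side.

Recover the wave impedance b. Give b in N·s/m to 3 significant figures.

b = 17.8 N·s/m

u + w = -22.1181;  u + w = √(2b)·v, so √(2b) = -22.1181/(-3.707) = 5.9666.
b = (√(2b))²/2 = 35.6000/2 = 17.8000.
(Check via u − w = 2F/√(2b): u − w = 13.3031, 2F/√(2b) = 13.3031.)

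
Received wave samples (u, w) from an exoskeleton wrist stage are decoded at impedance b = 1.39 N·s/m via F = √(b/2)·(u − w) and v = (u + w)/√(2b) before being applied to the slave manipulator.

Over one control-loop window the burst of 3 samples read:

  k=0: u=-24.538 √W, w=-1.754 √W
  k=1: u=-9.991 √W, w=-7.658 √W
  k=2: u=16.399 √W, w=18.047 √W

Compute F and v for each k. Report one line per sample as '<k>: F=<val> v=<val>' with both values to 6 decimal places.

0: F=-18.994260 v=-15.768894
1: F=-1.944944 v=-10.585167
2: F=-1.373883 v=20.659338

k=0: u−w=-22.784000, u+w=-26.292000; √(b/2)=0.833667, √(2b)=1.667333; F=0.833667×(-22.784)=-18.994260, v=-26.292000/1.667333=-15.768894
k=1: u−w=-2.333000, u+w=-17.649000; √(b/2)=0.833667, √(2b)=1.667333; F=0.833667×(-2.333)=-1.944944, v=-17.649000/1.667333=-10.585167
k=2: u−w=-1.648000, u+w=34.446000; √(b/2)=0.833667, √(2b)=1.667333; F=0.833667×(-1.648)=-1.373883, v=34.446000/1.667333=20.659338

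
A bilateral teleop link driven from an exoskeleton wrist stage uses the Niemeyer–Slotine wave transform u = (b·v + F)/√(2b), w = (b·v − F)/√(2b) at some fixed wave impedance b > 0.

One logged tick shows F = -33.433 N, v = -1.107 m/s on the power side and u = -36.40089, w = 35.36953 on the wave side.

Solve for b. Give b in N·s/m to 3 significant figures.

u + w = -1.03136;  u + w = √(2b)·v, so √(2b) = -1.03136/(-1.107) = 0.93167.
b = (√(2b))²/2 = 0.86801/2 = 0.43401.
(Check via u − w = 2F/√(2b): u − w = -71.77042, 2F/√(2b) = -71.76996.)

b = 0.434 N·s/m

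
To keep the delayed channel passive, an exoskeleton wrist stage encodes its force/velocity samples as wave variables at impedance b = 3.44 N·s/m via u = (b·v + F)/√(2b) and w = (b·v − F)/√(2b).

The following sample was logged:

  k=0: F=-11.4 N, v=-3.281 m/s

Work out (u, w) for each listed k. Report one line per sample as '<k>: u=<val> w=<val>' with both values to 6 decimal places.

k=0: b·v=3.44×(-3.281)=-11.286640; √(2b)=2.622975; u=(-11.286640+(-11.4))/2.622975=-8.649200, w=(-11.286640−(-11.4))/2.622975=0.043218

0: u=-8.649200 w=0.043218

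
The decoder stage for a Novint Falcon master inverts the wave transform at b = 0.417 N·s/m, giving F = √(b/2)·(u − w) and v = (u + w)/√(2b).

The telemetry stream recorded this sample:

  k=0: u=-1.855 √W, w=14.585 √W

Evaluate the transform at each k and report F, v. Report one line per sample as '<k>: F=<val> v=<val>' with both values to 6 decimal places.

k=0: u−w=-16.440000, u+w=12.730000; √(b/2)=0.456618, √(2b)=0.913236; F=0.456618×(-16.44)=-7.506800, v=12.730000/0.913236=13.939442

0: F=-7.506800 v=13.939442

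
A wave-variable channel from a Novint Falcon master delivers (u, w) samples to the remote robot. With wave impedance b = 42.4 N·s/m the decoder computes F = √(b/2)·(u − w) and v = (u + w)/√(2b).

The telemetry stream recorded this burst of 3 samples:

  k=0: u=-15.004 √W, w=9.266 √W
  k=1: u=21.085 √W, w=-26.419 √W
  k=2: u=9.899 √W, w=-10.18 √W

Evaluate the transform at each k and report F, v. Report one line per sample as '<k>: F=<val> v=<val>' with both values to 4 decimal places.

0: F=-111.7475 v=-0.6231
1: F=218.7248 v=-0.5792
2: F=92.4507 v=-0.0305

k=0: u−w=-24.2700, u+w=-5.7380; √(b/2)=4.6043, √(2b)=9.2087; F=4.6043×(-24.27)=-111.7475, v=-5.7380/9.2087=-0.6231
k=1: u−w=47.5040, u+w=-5.3340; √(b/2)=4.6043, √(2b)=9.2087; F=4.6043×47.504=218.7248, v=-5.3340/9.2087=-0.5792
k=2: u−w=20.0790, u+w=-0.2810; √(b/2)=4.6043, √(2b)=9.2087; F=4.6043×20.079=92.4507, v=-0.2810/9.2087=-0.0305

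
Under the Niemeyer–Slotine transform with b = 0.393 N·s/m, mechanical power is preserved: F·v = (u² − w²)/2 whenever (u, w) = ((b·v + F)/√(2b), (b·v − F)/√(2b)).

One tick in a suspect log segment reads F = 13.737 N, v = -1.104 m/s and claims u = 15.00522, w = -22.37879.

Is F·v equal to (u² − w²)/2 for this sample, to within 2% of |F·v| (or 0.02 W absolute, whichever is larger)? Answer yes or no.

F·v = 13.737×(-1.104) = -15.1656 W.
(u² − w²)/2 = (225.1566 − 500.8102)/2 = -137.8268 W.
|Δ| = 122.6612;  2% of max(1, |F·v|) = 0.3033.

no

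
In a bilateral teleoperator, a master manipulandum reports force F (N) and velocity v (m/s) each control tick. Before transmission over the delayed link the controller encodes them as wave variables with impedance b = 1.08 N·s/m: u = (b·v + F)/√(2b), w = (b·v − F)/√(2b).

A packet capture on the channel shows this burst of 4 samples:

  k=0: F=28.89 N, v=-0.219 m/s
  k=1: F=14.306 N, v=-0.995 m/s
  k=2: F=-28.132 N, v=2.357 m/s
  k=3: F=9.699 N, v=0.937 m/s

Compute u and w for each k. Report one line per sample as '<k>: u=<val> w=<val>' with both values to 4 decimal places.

0: u=19.4962 w=-19.8181
1: u=9.0028 w=-10.4652
2: u=-17.4094 w=20.8734
3: u=7.2879 w=-5.9108

k=0: b·v=1.08×(-0.219)=-0.2365; √(2b)=1.4697; u=(-0.2365+28.89)/1.4697=19.4962, w=(-0.2365−28.89)/1.4697=-19.8181
k=1: b·v=1.08×(-0.995)=-1.0746; √(2b)=1.4697; u=(-1.0746+14.306)/1.4697=9.0028, w=(-1.0746−14.306)/1.4697=-10.4652
k=2: b·v=1.08×2.357=2.5456; √(2b)=1.4697; u=(2.5456+(-28.132))/1.4697=-17.4094, w=(2.5456−(-28.132))/1.4697=20.8734
k=3: b·v=1.08×0.937=1.0120; √(2b)=1.4697; u=(1.0120+9.699)/1.4697=7.2879, w=(1.0120−9.699)/1.4697=-5.9108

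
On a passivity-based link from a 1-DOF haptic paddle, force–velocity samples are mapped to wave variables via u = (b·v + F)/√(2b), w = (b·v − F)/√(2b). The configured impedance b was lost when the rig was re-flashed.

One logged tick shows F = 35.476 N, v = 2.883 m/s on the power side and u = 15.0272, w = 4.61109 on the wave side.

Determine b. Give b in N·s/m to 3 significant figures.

b = 23.2 N·s/m

u + w = 19.6383;  u + w = √(2b)·v, so √(2b) = 19.6383/2.883 = 6.8118.
b = (√(2b))²/2 = 46.4000/2 = 23.2000.
(Check via u − w = 2F/√(2b): u − w = 10.4161, 2F/√(2b) = 10.4161.)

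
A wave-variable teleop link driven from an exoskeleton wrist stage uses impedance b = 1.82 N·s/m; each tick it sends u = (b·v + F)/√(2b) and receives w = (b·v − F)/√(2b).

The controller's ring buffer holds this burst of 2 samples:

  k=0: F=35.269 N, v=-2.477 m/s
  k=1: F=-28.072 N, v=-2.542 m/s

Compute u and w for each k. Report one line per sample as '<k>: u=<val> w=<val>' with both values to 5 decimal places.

k=0: b·v=1.82×(-2.477)=-4.50814; √(2b)=1.90788; u=(-4.50814+35.269)/1.90788=16.12307, w=(-4.50814−35.269)/1.90788=-20.84889
k=1: b·v=1.82×(-2.542)=-4.62644; √(2b)=1.90788; u=(-4.62644+(-28.072))/1.90788=-17.13864, w=(-4.62644−(-28.072))/1.90788=12.28881

0: u=16.12307 w=-20.84889
1: u=-17.13864 w=12.28881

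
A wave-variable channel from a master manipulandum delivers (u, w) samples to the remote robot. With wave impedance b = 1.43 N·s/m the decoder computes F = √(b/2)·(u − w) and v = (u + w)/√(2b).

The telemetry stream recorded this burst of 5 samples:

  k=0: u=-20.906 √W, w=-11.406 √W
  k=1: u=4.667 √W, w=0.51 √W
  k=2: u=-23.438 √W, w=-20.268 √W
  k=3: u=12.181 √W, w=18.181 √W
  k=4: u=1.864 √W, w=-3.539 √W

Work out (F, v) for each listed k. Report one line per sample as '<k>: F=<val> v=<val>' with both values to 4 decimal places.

0: F=-8.0330 v=-19.1065
1: F=3.5151 v=3.0612
2: F=-2.6805 v=-25.8439
3: F=-5.0735 v=17.9534
4: F=4.5687 v=-0.9904

k=0: u−w=-9.5000, u+w=-32.3120; √(b/2)=0.8456, √(2b)=1.6912; F=0.8456×(-9.5)=-8.0330, v=-32.3120/1.6912=-19.1065
k=1: u−w=4.1570, u+w=5.1770; √(b/2)=0.8456, √(2b)=1.6912; F=0.8456×4.157=3.5151, v=5.1770/1.6912=3.0612
k=2: u−w=-3.1700, u+w=-43.7060; √(b/2)=0.8456, √(2b)=1.6912; F=0.8456×(-3.17)=-2.6805, v=-43.7060/1.6912=-25.8439
k=3: u−w=-6.0000, u+w=30.3620; √(b/2)=0.8456, √(2b)=1.6912; F=0.8456×(-6.0)=-5.0735, v=30.3620/1.6912=17.9534
k=4: u−w=5.4030, u+w=-1.6750; √(b/2)=0.8456, √(2b)=1.6912; F=0.8456×5.403=4.5687, v=-1.6750/1.6912=-0.9904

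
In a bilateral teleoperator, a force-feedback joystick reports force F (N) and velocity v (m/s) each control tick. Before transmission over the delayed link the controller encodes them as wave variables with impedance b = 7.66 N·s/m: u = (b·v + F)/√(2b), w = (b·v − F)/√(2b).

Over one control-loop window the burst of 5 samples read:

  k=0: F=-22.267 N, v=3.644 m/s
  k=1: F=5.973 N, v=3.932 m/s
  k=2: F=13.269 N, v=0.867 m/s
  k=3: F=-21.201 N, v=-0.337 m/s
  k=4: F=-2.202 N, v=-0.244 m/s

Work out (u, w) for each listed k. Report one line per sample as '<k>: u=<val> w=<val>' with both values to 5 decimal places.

k=0: b·v=7.66×3.644=27.91304; √(2b)=3.91408; u=(27.91304+(-22.267))/3.91408=1.44250, w=(27.91304−(-22.267))/3.91408=12.82040
k=1: b·v=7.66×3.932=30.11912; √(2b)=3.91408; u=(30.11912+5.973)/3.91408=9.22111, w=(30.11912−5.973)/3.91408=6.16905
k=2: b·v=7.66×0.867=6.64122; √(2b)=3.91408; u=(6.64122+13.269)/3.91408=5.08682, w=(6.64122−13.269)/3.91408=-1.69332
k=3: b·v=7.66×(-0.337)=-2.58142; √(2b)=3.91408; u=(-2.58142+(-21.201))/3.91408=-6.07612, w=(-2.58142−(-21.201))/3.91408=4.75708
k=4: b·v=7.66×(-0.244)=-1.86904; √(2b)=3.91408; u=(-1.86904+(-2.202))/3.91408=-1.04010, w=(-1.86904−(-2.202))/3.91408=0.08507

0: u=1.44250 w=12.82040
1: u=9.22111 w=6.16905
2: u=5.08682 w=-1.69332
3: u=-6.07612 w=4.75708
4: u=-1.04010 w=0.08507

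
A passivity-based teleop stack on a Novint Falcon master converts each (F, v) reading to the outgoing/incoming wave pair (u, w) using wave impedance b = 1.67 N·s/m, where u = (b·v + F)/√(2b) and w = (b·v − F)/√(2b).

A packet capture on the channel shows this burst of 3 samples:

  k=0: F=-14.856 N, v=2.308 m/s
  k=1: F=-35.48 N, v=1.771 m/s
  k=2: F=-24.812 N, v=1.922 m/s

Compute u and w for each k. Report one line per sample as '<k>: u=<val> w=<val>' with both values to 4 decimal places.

0: u=-6.0198 w=10.2379
1: u=-17.7955 w=21.0321
2: u=-11.8202 w=15.3328

k=0: b·v=1.67×2.308=3.8544; √(2b)=1.8276; u=(3.8544+(-14.856))/1.8276=-6.0198, w=(3.8544−(-14.856))/1.8276=10.2379
k=1: b·v=1.67×1.771=2.9576; √(2b)=1.8276; u=(2.9576+(-35.48))/1.8276=-17.7955, w=(2.9576−(-35.48))/1.8276=21.0321
k=2: b·v=1.67×1.922=3.2097; √(2b)=1.8276; u=(3.2097+(-24.812))/1.8276=-11.8202, w=(3.2097−(-24.812))/1.8276=15.3328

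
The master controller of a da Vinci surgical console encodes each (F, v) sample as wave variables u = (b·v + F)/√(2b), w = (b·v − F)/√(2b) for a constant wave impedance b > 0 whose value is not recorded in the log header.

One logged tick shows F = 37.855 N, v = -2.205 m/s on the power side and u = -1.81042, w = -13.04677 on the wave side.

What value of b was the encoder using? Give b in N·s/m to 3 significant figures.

b = 22.7 N·s/m

u + w = -14.85719;  u + w = √(2b)·v, so √(2b) = -14.85719/(-2.205) = 6.73795.
b = (√(2b))²/2 = 45.40003/2 = 22.70002.
(Check via u − w = 2F/√(2b): u − w = 11.23635, 2F/√(2b) = 11.23635.)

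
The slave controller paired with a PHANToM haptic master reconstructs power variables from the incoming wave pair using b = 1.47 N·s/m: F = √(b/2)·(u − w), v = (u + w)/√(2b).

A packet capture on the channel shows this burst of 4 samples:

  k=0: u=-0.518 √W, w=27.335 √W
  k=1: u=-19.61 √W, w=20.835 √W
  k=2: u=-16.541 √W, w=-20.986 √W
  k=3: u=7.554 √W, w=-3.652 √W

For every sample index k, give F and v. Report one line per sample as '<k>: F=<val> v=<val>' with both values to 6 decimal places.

0: F=-23.878973 v=15.639992
1: F=-34.674364 v=0.714435
2: F=3.810794 v=-21.886191
3: F=9.607144 v=2.275693

k=0: u−w=-27.853000, u+w=26.817000; √(b/2)=0.857321, √(2b)=1.714643; F=0.857321×(-27.853)=-23.878973, v=26.817000/1.714643=15.639992
k=1: u−w=-40.445000, u+w=1.225000; √(b/2)=0.857321, √(2b)=1.714643; F=0.857321×(-40.445)=-34.674364, v=1.225000/1.714643=0.714435
k=2: u−w=4.445000, u+w=-37.527000; √(b/2)=0.857321, √(2b)=1.714643; F=0.857321×4.445=3.810794, v=-37.527000/1.714643=-21.886191
k=3: u−w=11.206000, u+w=3.902000; √(b/2)=0.857321, √(2b)=1.714643; F=0.857321×11.206=9.607144, v=3.902000/1.714643=2.275693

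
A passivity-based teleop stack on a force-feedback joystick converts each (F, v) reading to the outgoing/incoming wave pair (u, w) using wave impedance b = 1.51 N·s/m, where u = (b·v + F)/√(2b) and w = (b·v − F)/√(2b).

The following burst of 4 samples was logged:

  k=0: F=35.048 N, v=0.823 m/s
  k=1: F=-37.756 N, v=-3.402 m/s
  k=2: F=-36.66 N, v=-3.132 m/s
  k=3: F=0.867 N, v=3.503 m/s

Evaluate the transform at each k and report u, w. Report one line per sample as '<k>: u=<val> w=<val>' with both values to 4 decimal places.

k=0: b·v=1.51×0.823=1.2427; √(2b)=1.7378; u=(1.2427+35.048)/1.7378=20.8830, w=(1.2427−35.048)/1.7378=-19.4527
k=1: b·v=1.51×(-3.402)=-5.1370; √(2b)=1.7378; u=(-5.1370+(-37.756))/1.7378=-24.6822, w=(-5.1370−(-37.756))/1.7378=18.7701
k=2: b·v=1.51×(-3.132)=-4.7293; √(2b)=1.7378; u=(-4.7293+(-36.66))/1.7378=-23.8169, w=(-4.7293−(-36.66))/1.7378=18.3740
k=3: b·v=1.51×3.503=5.2895; √(2b)=1.7378; u=(5.2895+0.867)/1.7378=3.5427, w=(5.2895−0.867)/1.7378=2.5449

0: u=20.8830 w=-19.4527
1: u=-24.6822 w=18.7701
2: u=-23.8169 w=18.3740
3: u=3.5427 w=2.5449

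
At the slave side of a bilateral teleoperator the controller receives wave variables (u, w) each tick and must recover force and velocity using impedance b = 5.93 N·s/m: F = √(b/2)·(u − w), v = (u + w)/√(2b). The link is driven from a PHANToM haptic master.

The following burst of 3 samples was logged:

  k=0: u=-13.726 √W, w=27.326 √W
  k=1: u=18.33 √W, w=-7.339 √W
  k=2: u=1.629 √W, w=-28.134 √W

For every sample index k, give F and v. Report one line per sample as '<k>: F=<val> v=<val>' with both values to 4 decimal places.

k=0: u−w=-41.0520, u+w=13.6000; √(b/2)=1.7219, √(2b)=3.4438; F=1.7219×(-41.052)=-70.6882, v=13.6000/3.4438=3.9491
k=1: u−w=25.6690, u+w=10.9910; √(b/2)=1.7219, √(2b)=3.4438; F=1.7219×25.669=44.1999, v=10.9910/3.4438=3.1915
k=2: u−w=29.7630, u+w=-26.5050; √(b/2)=1.7219, √(2b)=3.4438; F=1.7219×29.763=51.2494, v=-26.5050/3.4438=-7.6964

0: F=-70.6882 v=3.9491
1: F=44.1999 v=3.1915
2: F=51.2494 v=-7.6964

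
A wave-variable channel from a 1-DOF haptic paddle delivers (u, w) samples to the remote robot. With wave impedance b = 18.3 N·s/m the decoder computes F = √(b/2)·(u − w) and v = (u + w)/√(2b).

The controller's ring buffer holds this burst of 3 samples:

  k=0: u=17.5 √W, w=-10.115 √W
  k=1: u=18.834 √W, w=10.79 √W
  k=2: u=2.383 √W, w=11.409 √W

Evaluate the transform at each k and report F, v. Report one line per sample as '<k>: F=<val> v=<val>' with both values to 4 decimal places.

0: F=83.5325 v=1.2207
1: F=24.3323 v=4.8967
2: F=-27.3027 v=2.2797

k=0: u−w=27.6150, u+w=7.3850; √(b/2)=3.0249, √(2b)=6.0498; F=3.0249×27.615=83.5325, v=7.3850/6.0498=1.2207
k=1: u−w=8.0440, u+w=29.6240; √(b/2)=3.0249, √(2b)=6.0498; F=3.0249×8.044=24.3323, v=29.6240/6.0498=4.8967
k=2: u−w=-9.0260, u+w=13.7920; √(b/2)=3.0249, √(2b)=6.0498; F=3.0249×(-9.026)=-27.3027, v=13.7920/6.0498=2.2797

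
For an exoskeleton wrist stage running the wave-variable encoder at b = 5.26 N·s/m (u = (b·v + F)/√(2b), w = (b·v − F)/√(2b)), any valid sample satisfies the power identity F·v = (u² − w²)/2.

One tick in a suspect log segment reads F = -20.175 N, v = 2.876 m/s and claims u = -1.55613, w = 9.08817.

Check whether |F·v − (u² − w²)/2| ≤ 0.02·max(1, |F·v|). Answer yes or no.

no

F·v = (-20.175)×2.876 = -58.02330 W.
(u² − w²)/2 = (2.42154 − 82.59483)/2 = -40.08665 W.
|Δ| = 17.93665;  2% of max(1, |F·v|) = 1.16047.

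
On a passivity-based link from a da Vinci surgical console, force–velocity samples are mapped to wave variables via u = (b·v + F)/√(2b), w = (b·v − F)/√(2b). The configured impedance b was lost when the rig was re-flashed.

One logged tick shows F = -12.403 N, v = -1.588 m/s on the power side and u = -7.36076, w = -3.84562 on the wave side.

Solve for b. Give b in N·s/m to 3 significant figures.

u + w = -11.2064;  u + w = √(2b)·v, so √(2b) = -11.2064/(-1.588) = 7.0569.
b = (√(2b))²/2 = 49.8000/2 = 24.9000.
(Check via u − w = 2F/√(2b): u − w = -3.5151, 2F/√(2b) = -3.5151.)

b = 24.9 N·s/m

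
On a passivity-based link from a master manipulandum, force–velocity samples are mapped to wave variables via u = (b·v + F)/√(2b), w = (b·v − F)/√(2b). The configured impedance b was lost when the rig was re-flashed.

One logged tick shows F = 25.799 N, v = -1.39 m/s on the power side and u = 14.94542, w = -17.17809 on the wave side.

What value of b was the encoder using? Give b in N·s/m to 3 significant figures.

u + w = -2.2327;  u + w = √(2b)·v, so √(2b) = -2.2327/(-1.39) = 1.6062.
b = (√(2b))²/2 = 2.5800/2 = 1.2900.
(Check via u − w = 2F/√(2b): u − w = 32.1235, 2F/√(2b) = 32.1235.)

b = 1.29 N·s/m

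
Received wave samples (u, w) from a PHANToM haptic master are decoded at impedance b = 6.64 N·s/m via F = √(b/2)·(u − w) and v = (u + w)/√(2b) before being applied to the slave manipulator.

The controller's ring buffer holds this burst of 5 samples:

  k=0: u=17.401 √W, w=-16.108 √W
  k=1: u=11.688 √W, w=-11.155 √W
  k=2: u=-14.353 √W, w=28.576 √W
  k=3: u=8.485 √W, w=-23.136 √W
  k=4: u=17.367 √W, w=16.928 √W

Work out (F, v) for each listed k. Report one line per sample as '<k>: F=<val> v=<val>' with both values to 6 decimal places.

k=0: u−w=33.509000, u+w=1.293000; √(b/2)=1.822087, √(2b)=3.644173; F=1.822087×33.509=61.056304, v=1.293000/3.644173=0.354813
k=1: u−w=22.843000, u+w=0.533000; √(b/2)=1.822087, √(2b)=3.644173; F=1.822087×22.843=41.621927, v=0.533000/3.644173=0.146261
k=2: u−w=-42.929000, u+w=14.223000; √(b/2)=1.822087, √(2b)=3.644173; F=1.822087×(-42.929)=-78.220361, v=14.223000/3.644173=3.902943
k=3: u−w=31.621000, u+w=-14.651000; √(b/2)=1.822087, √(2b)=3.644173; F=1.822087×31.621=57.616204, v=-14.651000/3.644173=-4.020390
k=4: u−w=0.439000, u+w=34.295000; √(b/2)=1.822087, √(2b)=3.644173; F=1.822087×0.439=0.799896, v=34.295000/3.644173=9.410913

0: F=61.056304 v=0.354813
1: F=41.621927 v=0.146261
2: F=-78.220361 v=3.902943
3: F=57.616204 v=-4.020390
4: F=0.799896 v=9.410913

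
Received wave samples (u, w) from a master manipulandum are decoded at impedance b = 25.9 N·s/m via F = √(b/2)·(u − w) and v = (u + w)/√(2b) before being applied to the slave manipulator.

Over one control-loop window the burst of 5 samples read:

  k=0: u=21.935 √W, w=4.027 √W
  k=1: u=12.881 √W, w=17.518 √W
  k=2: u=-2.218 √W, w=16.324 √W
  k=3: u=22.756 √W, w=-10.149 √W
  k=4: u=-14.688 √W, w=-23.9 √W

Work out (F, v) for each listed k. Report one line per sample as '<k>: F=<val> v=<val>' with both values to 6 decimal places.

k=0: u−w=17.908000, u+w=25.962000; √(b/2)=3.598611, √(2b)=7.197222; F=3.598611×17.908=64.443923, v=25.962000/7.197222=3.607225
k=1: u−w=-4.637000, u+w=30.399000; √(b/2)=3.598611, √(2b)=7.197222; F=3.598611×(-4.637)=-16.686758, v=30.399000/7.197222=4.223713
k=2: u−w=-18.542000, u+w=14.106000; √(b/2)=3.598611, √(2b)=7.197222; F=3.598611×(-18.542)=-66.725442, v=14.106000/7.197222=1.959923
k=3: u−w=32.905000, u+w=12.607000; √(b/2)=3.598611, √(2b)=7.197222; F=3.598611×32.905=118.412290, v=12.607000/7.197222=1.751648
k=4: u−w=9.212000, u+w=-38.588000; √(b/2)=3.598611, √(2b)=7.197222; F=3.598611×9.212=33.150403, v=-38.588000/7.197222=-5.361513

0: F=64.443923 v=3.607225
1: F=-16.686758 v=4.223713
2: F=-66.725442 v=1.959923
3: F=118.412290 v=1.751648
4: F=33.150403 v=-5.361513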